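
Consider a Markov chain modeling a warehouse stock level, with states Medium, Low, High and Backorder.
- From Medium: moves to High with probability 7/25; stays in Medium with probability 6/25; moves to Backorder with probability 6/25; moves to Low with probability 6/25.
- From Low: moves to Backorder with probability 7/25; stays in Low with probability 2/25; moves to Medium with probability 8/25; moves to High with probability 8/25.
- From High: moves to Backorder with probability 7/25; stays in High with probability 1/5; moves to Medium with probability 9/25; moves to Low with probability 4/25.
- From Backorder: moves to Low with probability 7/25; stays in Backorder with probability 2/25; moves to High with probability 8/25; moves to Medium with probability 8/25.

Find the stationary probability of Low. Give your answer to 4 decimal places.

0.1956

Let the stationary distribution be π with π = πP and π_1 + π_2 + π_3 + π_4 = 1.
π_1 = 0.24·π_1 + 0.32·π_2 + 0.36·π_3 + 0.32·π_4
π_2 = 0.24·π_1 + 0.08·π_2 + 0.16·π_3 + 0.28·π_4
π_3 = 0.28·π_1 + 0.32·π_2 + 0.2·π_3 + 0.32·π_4
Solving with the normalization constraint gives π = (0.3065, 0.1956, 0.2748, 0.2231).
So the stationary probability of Low is 0.1956.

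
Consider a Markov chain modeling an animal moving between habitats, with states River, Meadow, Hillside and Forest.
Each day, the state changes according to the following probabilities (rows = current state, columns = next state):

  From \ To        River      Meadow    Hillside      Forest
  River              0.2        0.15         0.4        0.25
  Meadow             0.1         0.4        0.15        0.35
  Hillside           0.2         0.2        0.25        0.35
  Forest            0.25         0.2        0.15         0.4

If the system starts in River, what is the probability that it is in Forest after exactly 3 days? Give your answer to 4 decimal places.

Propagate the distribution vector 3 days from River.
After 0 days: (1.0000, 0.0000, 0.0000, 0.0000)
After 1 day: (0.2000, 0.1500, 0.4000, 0.2500)
After 2 days: (0.1975, 0.2200, 0.2400, 0.3425)
After 3 days: (0.1951, 0.2341, 0.2234, 0.3474)
P(in Forest after 3 days) = 0.3474

0.3474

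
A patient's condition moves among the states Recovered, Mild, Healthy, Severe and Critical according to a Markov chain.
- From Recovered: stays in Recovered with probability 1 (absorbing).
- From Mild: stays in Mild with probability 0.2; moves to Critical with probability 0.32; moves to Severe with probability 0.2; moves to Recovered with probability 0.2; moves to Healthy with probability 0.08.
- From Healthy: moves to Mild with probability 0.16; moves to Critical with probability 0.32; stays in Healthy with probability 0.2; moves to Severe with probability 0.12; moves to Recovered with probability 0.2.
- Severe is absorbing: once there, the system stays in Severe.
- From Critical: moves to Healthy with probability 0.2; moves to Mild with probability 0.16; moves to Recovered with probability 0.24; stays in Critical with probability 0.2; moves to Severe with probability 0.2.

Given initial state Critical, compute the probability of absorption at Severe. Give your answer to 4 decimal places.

Let h(s) be the probability of absorption at Severe starting from transient state s. Then h(Severe) = 1 and h(Recovered) = 0. By first-step analysis:
h(Mild) = 0.2·0 + 0.2·h(Mild) + 0.08·h(Healthy) + 0.2·1 + 0.32·h(Critical)
h(Healthy) = 0.2·0 + 0.16·h(Mild) + 0.2·h(Healthy) + 0.12·1 + 0.32·h(Critical)
h(Critical) = 0.24·0 + 0.16·h(Mild) + 0.2·h(Healthy) + 0.2·1 + 0.2·h(Critical)
Solving: h(Mild) = 0.4728, h(Healthy) = 0.4249, h(Critical) = 0.4508.
Starting from Critical, the probability is 0.4508.

0.4508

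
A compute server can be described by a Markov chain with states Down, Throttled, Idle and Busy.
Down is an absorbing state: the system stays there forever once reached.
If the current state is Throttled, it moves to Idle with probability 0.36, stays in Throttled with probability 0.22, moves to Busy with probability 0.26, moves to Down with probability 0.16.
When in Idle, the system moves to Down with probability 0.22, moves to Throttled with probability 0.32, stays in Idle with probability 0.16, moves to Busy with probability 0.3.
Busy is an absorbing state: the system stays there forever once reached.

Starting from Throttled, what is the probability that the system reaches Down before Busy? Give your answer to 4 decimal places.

0.3956

Let h(s) be the probability of absorption at Down starting from transient state s. Then h(Down) = 1 and h(Busy) = 0. By first-step analysis:
h(Throttled) = 0.16·1 + 0.22·h(Throttled) + 0.36·h(Idle) + 0.26·0
h(Idle) = 0.22·1 + 0.32·h(Throttled) + 0.16·h(Idle) + 0.3·0
Solving: h(Throttled) = 0.3956, h(Idle) = 0.4126.
Starting from Throttled, the probability is 0.3956.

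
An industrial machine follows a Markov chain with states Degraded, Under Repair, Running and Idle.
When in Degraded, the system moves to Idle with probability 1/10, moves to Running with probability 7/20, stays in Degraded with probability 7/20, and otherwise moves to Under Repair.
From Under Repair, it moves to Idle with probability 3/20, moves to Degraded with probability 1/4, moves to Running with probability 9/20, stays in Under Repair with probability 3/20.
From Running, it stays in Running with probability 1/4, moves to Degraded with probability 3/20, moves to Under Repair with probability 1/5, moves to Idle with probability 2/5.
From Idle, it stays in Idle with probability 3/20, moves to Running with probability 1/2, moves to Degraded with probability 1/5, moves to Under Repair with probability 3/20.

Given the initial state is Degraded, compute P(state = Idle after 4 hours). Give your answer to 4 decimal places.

Propagate the distribution vector 4 hours from Degraded.
After 0 hours: (1.0000, 0.0000, 0.0000, 0.0000)
After 1 hour: (0.3500, 0.2000, 0.3500, 0.1000)
After 2 hours: (0.2450, 0.1850, 0.3500, 0.2200)
After 3 hours: (0.2285, 0.1798, 0.3665, 0.2253)
After 4 hours: (0.2249, 0.1798, 0.3651, 0.2302)
P(in Idle after 4 hours) = 0.2302

0.2302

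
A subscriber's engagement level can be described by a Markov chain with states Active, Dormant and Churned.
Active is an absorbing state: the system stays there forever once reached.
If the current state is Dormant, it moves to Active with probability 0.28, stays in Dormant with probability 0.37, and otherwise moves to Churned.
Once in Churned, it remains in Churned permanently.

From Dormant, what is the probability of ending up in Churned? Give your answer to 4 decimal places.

0.5556

Let h(s) be the probability of absorption at Churned starting from transient state s. Then h(Churned) = 1 and h(Active) = 0. By first-step analysis:
h(Dormant) = 0.28·0 + 0.37·h(Dormant) + 0.35·1
Solving: h(Dormant) = 0.5556.
Starting from Dormant, the probability is 0.5556.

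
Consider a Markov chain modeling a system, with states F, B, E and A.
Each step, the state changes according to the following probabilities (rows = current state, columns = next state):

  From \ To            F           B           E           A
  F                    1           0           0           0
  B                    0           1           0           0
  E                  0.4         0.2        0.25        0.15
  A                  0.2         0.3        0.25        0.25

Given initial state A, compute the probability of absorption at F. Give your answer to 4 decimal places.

0.4762

Let h(s) be the probability of absorption at F starting from transient state s. Then h(F) = 1 and h(B) = 0. By first-step analysis:
h(E) = 0.4·1 + 0.2·0 + 0.25·h(E) + 0.15·h(A)
h(A) = 0.2·1 + 0.3·0 + 0.25·h(E) + 0.25·h(A)
Solving: h(E) = 0.6286, h(A) = 0.4762.
Starting from A, the probability is 0.4762.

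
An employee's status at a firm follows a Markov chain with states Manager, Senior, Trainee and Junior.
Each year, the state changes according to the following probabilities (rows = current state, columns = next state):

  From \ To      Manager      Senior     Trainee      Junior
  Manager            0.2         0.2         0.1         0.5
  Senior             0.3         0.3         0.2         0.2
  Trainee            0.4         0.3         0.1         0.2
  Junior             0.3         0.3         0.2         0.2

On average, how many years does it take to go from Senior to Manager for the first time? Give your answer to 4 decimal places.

Let t(s) be the expected number of years to first reach Manager from state s, with t(Manager) = 0. Conditioning on the first year:
t(Senior) = 1 + 0.3·t(Senior) + 0.2·t(Trainee) + 0.2·t(Junior)
t(Trainee) = 1 + 0.3·t(Senior) + 0.1·t(Trainee) + 0.2·t(Junior)
t(Junior) = 1 + 0.3·t(Senior) + 0.2·t(Trainee) + 0.2·t(Junior)
Solving: t(Senior) = 3.1429, t(Trainee) = 2.8571, t(Junior) = 3.1429.
Expected years from Senior to Manager: 3.1429.

3.1429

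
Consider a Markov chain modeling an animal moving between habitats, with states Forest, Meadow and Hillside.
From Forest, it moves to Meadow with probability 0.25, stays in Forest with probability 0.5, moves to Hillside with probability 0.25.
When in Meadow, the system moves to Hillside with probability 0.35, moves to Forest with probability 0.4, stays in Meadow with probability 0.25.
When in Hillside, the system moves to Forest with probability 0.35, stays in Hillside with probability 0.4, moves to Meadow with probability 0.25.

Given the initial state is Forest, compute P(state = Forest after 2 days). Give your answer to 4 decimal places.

0.4375

Sum over the intermediate state after 1 day:
P = P(Forest→Forest)·P(Forest→Forest) + P(Forest→Meadow)·P(Meadow→Forest) + P(Forest→Hillside)·P(Hillside→Forest)
  = 0.5×0.5 + 0.25×0.4 + 0.25×0.35
  = 0.2500 + 0.1000 + 0.0875 = 0.4375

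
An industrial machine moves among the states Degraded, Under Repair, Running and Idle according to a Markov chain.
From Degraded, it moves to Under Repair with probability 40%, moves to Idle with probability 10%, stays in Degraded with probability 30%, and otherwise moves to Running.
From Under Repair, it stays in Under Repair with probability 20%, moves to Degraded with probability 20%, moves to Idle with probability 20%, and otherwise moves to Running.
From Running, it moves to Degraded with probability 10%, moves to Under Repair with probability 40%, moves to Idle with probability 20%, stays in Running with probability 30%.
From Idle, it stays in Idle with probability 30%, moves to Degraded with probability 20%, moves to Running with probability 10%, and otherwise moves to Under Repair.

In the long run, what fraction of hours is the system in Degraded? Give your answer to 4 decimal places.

Let the stationary distribution be π with π = πP and π_1 + π_2 + π_3 + π_4 = 1.
π_1 = 0.3·π_1 + 0.2·π_2 + 0.1·π_3 + 0.2·π_4
π_2 = 0.4·π_1 + 0.2·π_2 + 0.4·π_3 + 0.4·π_4
π_3 = 0.2·π_1 + 0.4·π_2 + 0.3·π_3 + 0.1·π_4
Solving with the normalization constraint gives π = (0.1918, 0.3333, 0.2740, 0.2009).
So the stationary probability of Degraded is 0.1918.

0.1918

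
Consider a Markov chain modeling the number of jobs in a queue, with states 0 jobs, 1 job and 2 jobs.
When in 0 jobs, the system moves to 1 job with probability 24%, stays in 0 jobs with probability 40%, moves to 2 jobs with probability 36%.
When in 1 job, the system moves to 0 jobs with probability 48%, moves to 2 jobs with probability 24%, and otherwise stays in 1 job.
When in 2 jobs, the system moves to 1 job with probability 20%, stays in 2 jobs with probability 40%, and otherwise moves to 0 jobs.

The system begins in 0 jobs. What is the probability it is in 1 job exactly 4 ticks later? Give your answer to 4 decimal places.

Propagate the distribution vector 4 ticks from 0 jobs.
After 0 ticks: (1.0000, 0.0000, 0.0000)
After 1 tick: (0.4000, 0.2400, 0.3600)
After 2 ticks: (0.4192, 0.2352, 0.3456)
After 3 ticks: (0.4188, 0.2356, 0.3456)
After 4 ticks: (0.4188, 0.2356, 0.3456)
P(in 1 job after 4 ticks) = 0.2356

0.2356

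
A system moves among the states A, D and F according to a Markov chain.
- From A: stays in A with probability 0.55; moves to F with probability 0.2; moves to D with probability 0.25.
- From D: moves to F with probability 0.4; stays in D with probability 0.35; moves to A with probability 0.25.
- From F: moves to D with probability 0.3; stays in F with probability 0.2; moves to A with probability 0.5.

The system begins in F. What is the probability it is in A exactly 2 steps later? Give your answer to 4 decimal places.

Sum over the intermediate state after 1 step:
P = P(F→A)·P(A→A) + P(F→D)·P(D→A) + P(F→F)·P(F→A)
  = 0.5×0.55 + 0.3×0.25 + 0.2×0.5
  = 0.2750 + 0.0750 + 0.1000 = 0.4500

0.4500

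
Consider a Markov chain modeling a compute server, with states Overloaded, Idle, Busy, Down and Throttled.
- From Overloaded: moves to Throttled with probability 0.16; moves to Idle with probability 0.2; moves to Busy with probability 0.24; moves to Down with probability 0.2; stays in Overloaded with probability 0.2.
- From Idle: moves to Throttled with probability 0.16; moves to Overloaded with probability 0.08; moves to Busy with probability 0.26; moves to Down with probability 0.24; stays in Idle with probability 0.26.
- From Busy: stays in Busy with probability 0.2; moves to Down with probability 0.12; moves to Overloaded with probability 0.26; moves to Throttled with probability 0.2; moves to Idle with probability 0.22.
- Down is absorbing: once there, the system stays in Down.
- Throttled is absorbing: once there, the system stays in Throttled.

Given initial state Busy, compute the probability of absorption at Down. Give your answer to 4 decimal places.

Let h(s) be the probability of absorption at Down starting from transient state s. Then h(Down) = 1 and h(Throttled) = 0. By first-step analysis:
h(Overloaded) = 0.2·h(Overloaded) + 0.2·h(Idle) + 0.24·h(Busy) + 0.2·1 + 0.16·0
h(Idle) = 0.08·h(Overloaded) + 0.26·h(Idle) + 0.26·h(Busy) + 0.24·1 + 0.16·0
h(Busy) = 0.26·h(Overloaded) + 0.22·h(Idle) + 0.2·h(Busy) + 0.12·1 + 0.2·0
Solving: h(Overloaded) = 0.5285, h(Idle) = 0.5474, h(Busy) = 0.4723.
Starting from Busy, the probability is 0.4723.

0.4723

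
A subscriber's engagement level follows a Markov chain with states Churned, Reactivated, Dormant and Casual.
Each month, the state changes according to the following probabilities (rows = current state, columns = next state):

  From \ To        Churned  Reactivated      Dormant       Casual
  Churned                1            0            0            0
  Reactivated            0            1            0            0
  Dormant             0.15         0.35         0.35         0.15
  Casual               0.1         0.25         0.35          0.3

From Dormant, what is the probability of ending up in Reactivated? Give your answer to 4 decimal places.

Let h(s) be the probability of absorption at Reactivated starting from transient state s. Then h(Reactivated) = 1 and h(Churned) = 0. By first-step analysis:
h(Dormant) = 0.15·0 + 0.35·1 + 0.35·h(Dormant) + 0.15·h(Casual)
h(Casual) = 0.1·0 + 0.25·1 + 0.35·h(Dormant) + 0.3·h(Casual)
Solving: h(Dormant) = 0.7019, h(Casual) = 0.7081.
Starting from Dormant, the probability is 0.7019.

0.7019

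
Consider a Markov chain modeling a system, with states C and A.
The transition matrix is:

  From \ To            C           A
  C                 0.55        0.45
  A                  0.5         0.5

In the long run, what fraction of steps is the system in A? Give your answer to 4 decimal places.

Let the stationary distribution be π with π = πP and π_1 + π_2 = 1.
π_1 = 0.55·π_1 + 0.5·π_2
Solving with the normalization constraint gives π = (0.5263, 0.4737).
So the stationary probability of A is 0.4737.

0.4737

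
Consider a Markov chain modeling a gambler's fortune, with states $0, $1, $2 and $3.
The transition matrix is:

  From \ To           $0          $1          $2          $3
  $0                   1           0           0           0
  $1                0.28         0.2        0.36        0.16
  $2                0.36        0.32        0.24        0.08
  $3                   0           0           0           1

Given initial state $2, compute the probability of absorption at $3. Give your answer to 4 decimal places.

Let h(s) be the probability of absorption at $3 starting from transient state s. Then h($3) = 1 and h($0) = 0. By first-step analysis:
h($1) = 0.28·0 + 0.2·h($1) + 0.36·h($2) + 0.16·1
h($2) = 0.36·0 + 0.32·h($1) + 0.24·h($2) + 0.08·1
Solving: h($1) = 0.3052, h($2) = 0.2338.
Starting from $2, the probability is 0.2338.

0.2338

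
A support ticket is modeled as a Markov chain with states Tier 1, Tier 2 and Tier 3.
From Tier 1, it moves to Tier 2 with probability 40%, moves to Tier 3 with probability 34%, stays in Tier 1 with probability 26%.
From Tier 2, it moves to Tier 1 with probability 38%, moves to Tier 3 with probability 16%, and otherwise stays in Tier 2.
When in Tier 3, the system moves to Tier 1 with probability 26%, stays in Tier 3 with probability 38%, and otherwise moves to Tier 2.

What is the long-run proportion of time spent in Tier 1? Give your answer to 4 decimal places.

0.3097

Let the stationary distribution be π with π = πP and π_1 + π_2 + π_3 = 1.
π_1 = 0.26·π_1 + 0.38·π_2 + 0.26·π_3
π_2 = 0.4·π_1 + 0.46·π_2 + 0.36·π_3
Solving with the normalization constraint gives π = (0.3097, 0.4138, 0.2766).
So the stationary probability of Tier 1 is 0.3097.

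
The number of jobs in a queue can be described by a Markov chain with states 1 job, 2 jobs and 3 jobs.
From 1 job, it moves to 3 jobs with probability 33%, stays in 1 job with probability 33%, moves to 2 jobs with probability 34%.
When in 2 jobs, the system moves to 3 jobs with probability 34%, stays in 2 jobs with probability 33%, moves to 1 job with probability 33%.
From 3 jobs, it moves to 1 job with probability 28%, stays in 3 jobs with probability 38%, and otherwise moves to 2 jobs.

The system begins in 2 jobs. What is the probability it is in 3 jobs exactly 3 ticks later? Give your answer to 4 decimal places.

0.3509

Propagate the distribution vector 3 ticks from 2 jobs.
After 0 ticks: (0.0000, 1.0000, 0.0000)
After 1 tick: (0.3300, 0.3300, 0.3400)
After 2 ticks: (0.3130, 0.3367, 0.3503)
After 3 ticks: (0.3125, 0.3366, 0.3509)
P(in 3 jobs after 3 ticks) = 0.3509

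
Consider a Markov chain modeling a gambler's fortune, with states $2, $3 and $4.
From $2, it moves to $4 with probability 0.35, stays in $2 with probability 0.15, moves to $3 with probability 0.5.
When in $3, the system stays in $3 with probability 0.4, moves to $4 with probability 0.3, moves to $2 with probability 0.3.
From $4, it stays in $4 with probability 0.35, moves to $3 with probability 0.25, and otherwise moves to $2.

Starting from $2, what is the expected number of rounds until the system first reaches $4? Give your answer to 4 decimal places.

Let t(s) be the expected number of rounds to first reach $4 from state s, with t($4) = 0. Conditioning on the first round:
t($2) = 1 + 0.15·t($2) + 0.5·t($3)
t($3) = 1 + 0.3·t($2) + 0.4·t($3)
Solving: t($2) = 3.0556, t($3) = 3.1944.
Expected rounds from $2 to $4: 3.0556.

3.0556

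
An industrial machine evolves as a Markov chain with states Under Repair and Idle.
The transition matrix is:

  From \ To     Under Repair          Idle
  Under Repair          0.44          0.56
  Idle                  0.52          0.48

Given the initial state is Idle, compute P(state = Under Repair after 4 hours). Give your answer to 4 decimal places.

0.4815

Propagate the distribution vector 4 hours from Idle.
After 0 hours: (0.0000, 1.0000)
After 1 hour: (0.5200, 0.4800)
After 2 hours: (0.4784, 0.5216)
After 3 hours: (0.4817, 0.5183)
After 4 hours: (0.4815, 0.5185)
P(in Under Repair after 4 hours) = 0.4815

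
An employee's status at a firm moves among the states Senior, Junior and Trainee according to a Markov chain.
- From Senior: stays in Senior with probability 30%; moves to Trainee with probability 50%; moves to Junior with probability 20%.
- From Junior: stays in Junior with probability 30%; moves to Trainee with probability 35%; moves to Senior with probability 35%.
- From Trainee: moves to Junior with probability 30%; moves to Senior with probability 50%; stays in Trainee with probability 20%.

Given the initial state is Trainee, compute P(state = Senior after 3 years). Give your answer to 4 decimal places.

Propagate the distribution vector 3 years from Trainee.
After 0 years: (0.0000, 0.0000, 1.0000)
After 1 year: (0.5000, 0.3000, 0.2000)
After 2 years: (0.3550, 0.2500, 0.3950)
After 3 years: (0.3915, 0.2645, 0.3440)
P(in Senior after 3 years) = 0.3915

0.3915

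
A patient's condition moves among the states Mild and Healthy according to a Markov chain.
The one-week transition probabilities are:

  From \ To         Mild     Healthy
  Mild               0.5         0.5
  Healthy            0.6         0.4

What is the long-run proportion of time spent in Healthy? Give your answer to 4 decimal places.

0.4545

Let the stationary distribution be π with π = πP and π_1 + π_2 = 1.
π_1 = 0.5·π_1 + 0.6·π_2
Solving with the normalization constraint gives π = (0.5455, 0.4545).
So the stationary probability of Healthy is 0.4545.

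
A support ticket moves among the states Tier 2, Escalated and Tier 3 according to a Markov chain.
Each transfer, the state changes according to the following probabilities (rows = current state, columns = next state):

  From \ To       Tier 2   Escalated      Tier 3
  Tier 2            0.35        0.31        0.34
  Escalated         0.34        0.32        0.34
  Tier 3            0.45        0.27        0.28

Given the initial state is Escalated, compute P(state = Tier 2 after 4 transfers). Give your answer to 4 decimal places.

Propagate the distribution vector 4 transfers from Escalated.
After 0 transfers: (0.0000, 1.0000, 0.0000)
After 1 transfer: (0.3400, 0.3200, 0.3400)
After 2 transfers: (0.3808, 0.2996, 0.3196)
After 3 transfers: (0.3790, 0.3002, 0.3208)
After 4 transfers: (0.3791, 0.3002, 0.3208)
P(in Tier 2 after 4 transfers) = 0.3791

0.3791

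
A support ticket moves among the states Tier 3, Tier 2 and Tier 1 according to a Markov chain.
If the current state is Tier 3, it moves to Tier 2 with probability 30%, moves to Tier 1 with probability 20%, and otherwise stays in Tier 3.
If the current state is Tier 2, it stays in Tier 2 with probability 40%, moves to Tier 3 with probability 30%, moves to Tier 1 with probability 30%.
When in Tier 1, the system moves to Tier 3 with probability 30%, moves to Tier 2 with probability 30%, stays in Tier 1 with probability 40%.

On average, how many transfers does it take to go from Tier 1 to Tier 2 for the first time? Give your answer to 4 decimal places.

3.3333

Let t(s) be the expected number of transfers to first reach Tier 2 from state s, with t(Tier 2) = 0. Conditioning on the first transfer:
t(Tier 3) = 1 + 0.5·t(Tier 3) + 0.2·t(Tier 1)
t(Tier 1) = 1 + 0.3·t(Tier 3) + 0.4·t(Tier 1)
Solving: t(Tier 3) = 3.3333, t(Tier 1) = 3.3333.
Expected transfers from Tier 1 to Tier 2: 3.3333.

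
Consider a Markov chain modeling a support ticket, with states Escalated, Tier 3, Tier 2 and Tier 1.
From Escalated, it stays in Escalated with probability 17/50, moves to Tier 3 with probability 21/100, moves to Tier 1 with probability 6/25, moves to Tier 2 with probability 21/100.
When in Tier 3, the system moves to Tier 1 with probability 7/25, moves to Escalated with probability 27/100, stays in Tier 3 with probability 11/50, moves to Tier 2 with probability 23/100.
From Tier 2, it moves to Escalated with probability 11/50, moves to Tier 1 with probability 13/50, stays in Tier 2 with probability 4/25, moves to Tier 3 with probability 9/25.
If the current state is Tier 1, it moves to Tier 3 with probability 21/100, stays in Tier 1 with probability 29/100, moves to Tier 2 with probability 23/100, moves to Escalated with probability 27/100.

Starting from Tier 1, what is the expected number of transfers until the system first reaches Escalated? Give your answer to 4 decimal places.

3.8572

Let t(s) be the expected number of transfers to first reach Escalated from state s, with t(Escalated) = 0. Conditioning on the first transfer:
t(Tier 3) = 1 + 0.22·t(Tier 3) + 0.23·t(Tier 2) + 0.28·t(Tier 1)
t(Tier 2) = 1 + 0.36·t(Tier 3) + 0.16·t(Tier 2) + 0.26·t(Tier 1)
t(Tier 1) = 1 + 0.21·t(Tier 3) + 0.23·t(Tier 2) + 0.29·t(Tier 1)
Solving: t(Tier 3) = 3.8572, t(Tier 2) = 4.0375, t(Tier 1) = 3.8572.
Expected transfers from Tier 1 to Escalated: 3.8572.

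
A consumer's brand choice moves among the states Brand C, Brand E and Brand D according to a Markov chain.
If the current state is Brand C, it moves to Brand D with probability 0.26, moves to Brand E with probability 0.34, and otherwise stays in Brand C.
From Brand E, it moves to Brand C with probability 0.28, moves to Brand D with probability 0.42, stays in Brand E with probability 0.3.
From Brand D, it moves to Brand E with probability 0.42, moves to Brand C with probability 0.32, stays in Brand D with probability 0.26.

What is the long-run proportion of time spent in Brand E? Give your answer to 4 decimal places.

0.3512

Let the stationary distribution be π with π = πP and π_1 + π_2 + π_3 = 1.
π_1 = 0.4·π_1 + 0.28·π_2 + 0.32·π_3
π_2 = 0.34·π_1 + 0.3·π_2 + 0.42·π_3
Solving with the normalization constraint gives π = (0.3326, 0.3512, 0.3162).
So the stationary probability of Brand E is 0.3512.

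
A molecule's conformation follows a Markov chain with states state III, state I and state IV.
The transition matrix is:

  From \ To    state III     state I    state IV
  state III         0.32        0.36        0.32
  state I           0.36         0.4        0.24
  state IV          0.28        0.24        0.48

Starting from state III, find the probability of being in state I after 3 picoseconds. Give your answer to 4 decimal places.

0.3324

Propagate the distribution vector 3 picoseconds from state III.
After 0 picoseconds: (1.0000, 0.0000, 0.0000)
After 1 picosecond: (0.3200, 0.3600, 0.3200)
After 2 picoseconds: (0.3216, 0.3360, 0.3424)
After 3 picoseconds: (0.3197, 0.3324, 0.3479)
P(in state I after 3 picoseconds) = 0.3324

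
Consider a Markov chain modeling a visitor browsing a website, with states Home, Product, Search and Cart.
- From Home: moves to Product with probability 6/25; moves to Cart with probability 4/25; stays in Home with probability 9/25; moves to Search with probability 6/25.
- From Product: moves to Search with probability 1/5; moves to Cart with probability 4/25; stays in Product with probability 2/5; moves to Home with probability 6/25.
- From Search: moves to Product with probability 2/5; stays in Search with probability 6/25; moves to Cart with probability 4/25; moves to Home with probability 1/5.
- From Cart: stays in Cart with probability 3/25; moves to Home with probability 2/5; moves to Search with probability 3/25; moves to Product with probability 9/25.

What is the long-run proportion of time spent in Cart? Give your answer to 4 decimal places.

0.1538

Let the stationary distribution be π with π = πP and π_1 + π_2 + π_3 + π_4 = 1.
π_1 = 0.36·π_1 + 0.24·π_2 + 0.2·π_3 + 0.4·π_4
π_2 = 0.24·π_1 + 0.4·π_2 + 0.4·π_3 + 0.36·π_4
π_3 = 0.24·π_1 + 0.2·π_2 + 0.24·π_3 + 0.12·π_4
Solving with the normalization constraint gives π = (0.2913, 0.3472, 0.2076, 0.1538).
So the stationary probability of Cart is 0.1538.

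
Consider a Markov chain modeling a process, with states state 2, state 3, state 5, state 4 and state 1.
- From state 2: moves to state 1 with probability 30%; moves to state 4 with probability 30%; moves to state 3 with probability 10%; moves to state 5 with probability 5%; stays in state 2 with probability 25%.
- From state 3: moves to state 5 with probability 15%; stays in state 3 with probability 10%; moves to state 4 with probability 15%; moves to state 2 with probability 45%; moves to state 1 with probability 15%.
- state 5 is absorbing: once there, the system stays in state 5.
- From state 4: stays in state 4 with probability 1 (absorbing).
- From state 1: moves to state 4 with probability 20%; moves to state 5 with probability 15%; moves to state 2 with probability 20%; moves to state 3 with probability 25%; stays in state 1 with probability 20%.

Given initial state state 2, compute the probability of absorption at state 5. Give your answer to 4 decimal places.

Let h(s) be the probability of absorption at state 5 starting from transient state s. Then h(state 5) = 1 and h(state 4) = 0. By first-step analysis:
h(state 2) = 0.25·h(state 2) + 0.1·h(state 3) + 0.05·1 + 0.3·0 + 0.3·h(state 1)
h(state 3) = 0.45·h(state 2) + 0.1·h(state 3) + 0.15·1 + 0.15·0 + 0.15·h(state 1)
h(state 1) = 0.2·h(state 2) + 0.25·h(state 3) + 0.15·1 + 0.2·0 + 0.2·h(state 1)
Solving: h(state 2) = 0.2600, h(state 3) = 0.3574, h(state 1) = 0.3642.
Starting from state 2, the probability is 0.2600.

0.2600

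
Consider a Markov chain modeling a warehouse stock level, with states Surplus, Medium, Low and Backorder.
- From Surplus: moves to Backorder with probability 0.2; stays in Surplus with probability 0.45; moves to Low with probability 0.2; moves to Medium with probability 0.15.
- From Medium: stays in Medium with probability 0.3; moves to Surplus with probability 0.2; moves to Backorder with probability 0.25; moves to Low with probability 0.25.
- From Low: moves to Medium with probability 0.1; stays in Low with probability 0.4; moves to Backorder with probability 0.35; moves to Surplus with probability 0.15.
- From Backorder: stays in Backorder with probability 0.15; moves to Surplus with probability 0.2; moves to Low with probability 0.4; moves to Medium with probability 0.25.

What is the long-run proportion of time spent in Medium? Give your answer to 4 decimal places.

0.1864

Let the stationary distribution be π with π = πP and π_1 + π_2 + π_3 + π_4 = 1.
π_1 = 0.45·π_1 + 0.2·π_2 + 0.15·π_3 + 0.2·π_4
π_2 = 0.15·π_1 + 0.3·π_2 + 0.1·π_3 + 0.25·π_4
π_3 = 0.2·π_1 + 0.25·π_2 + 0.4·π_3 + 0.4·π_4
Solving with the normalization constraint gives π = (0.2451, 0.1864, 0.3230, 0.2455).
So the stationary probability of Medium is 0.1864.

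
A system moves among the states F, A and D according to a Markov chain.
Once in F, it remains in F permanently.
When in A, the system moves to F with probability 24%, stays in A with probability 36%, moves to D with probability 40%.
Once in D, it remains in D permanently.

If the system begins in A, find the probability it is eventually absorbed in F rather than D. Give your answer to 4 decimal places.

0.3750

Let h(s) be the probability of absorption at F starting from transient state s. Then h(F) = 1 and h(D) = 0. By first-step analysis:
h(A) = 0.24·1 + 0.36·h(A) + 0.4·0
Solving: h(A) = 0.3750.
Starting from A, the probability is 0.3750.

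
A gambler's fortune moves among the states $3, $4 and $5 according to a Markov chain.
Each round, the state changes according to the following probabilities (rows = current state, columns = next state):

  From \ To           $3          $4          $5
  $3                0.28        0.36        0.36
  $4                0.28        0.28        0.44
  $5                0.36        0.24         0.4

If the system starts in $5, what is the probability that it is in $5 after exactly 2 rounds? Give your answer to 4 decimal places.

0.3952

Sum over the intermediate state after 1 round:
P = P($5→$3)·P($3→$5) + P($5→$4)·P($4→$5) + P($5→$5)·P($5→$5)
  = 0.36×0.36 + 0.24×0.44 + 0.4×0.4
  = 0.1296 + 0.1056 + 0.1600 = 0.3952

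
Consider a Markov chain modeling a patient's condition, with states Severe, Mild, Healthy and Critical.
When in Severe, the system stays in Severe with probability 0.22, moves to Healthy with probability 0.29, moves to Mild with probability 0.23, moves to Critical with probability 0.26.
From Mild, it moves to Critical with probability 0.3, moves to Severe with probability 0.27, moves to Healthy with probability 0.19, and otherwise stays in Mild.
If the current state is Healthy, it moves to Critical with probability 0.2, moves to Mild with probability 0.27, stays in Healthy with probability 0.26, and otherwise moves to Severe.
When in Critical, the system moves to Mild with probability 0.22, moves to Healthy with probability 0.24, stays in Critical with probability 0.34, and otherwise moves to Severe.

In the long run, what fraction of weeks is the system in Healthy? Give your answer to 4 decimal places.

Let the stationary distribution be π with π = πP and π_1 + π_2 + π_3 + π_4 = 1.
π_1 = 0.22·π_1 + 0.27·π_2 + 0.27·π_3 + 0.2·π_4
π_2 = 0.23·π_1 + 0.24·π_2 + 0.27·π_3 + 0.22·π_4
π_3 = 0.29·π_1 + 0.19·π_2 + 0.26·π_3 + 0.24·π_4
Solving with the normalization constraint gives π = (0.2387, 0.2394, 0.2449, 0.2770).
So the stationary probability of Healthy is 0.2449.

0.2449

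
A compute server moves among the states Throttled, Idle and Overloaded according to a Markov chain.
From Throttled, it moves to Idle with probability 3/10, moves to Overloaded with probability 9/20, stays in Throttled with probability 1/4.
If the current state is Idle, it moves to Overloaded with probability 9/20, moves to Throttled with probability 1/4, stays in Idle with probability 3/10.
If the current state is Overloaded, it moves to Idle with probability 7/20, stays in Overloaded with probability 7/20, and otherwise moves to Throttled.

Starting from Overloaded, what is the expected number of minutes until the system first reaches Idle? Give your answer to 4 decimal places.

2.9787

Let t(s) be the expected number of minutes to first reach Idle from state s, with t(Idle) = 0. Conditioning on the first minute:
t(Throttled) = 1 + 0.25·t(Throttled) + 0.45·t(Overloaded)
t(Overloaded) = 1 + 0.3·t(Throttled) + 0.35·t(Overloaded)
Solving: t(Throttled) = 3.1206, t(Overloaded) = 2.9787.
Expected minutes from Overloaded to Idle: 2.9787.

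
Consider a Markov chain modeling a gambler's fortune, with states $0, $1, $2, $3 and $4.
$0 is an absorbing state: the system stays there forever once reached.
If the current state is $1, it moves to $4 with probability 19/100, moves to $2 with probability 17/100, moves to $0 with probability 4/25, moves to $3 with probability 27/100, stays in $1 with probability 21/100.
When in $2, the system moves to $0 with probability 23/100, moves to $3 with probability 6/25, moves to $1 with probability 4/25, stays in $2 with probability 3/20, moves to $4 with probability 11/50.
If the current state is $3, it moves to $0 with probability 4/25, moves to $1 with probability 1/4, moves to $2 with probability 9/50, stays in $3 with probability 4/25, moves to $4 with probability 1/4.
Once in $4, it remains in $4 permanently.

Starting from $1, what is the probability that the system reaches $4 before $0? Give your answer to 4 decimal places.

0.5493

Let h(s) be the probability of absorption at $4 starting from transient state s. Then h($4) = 1 and h($0) = 0. By first-step analysis:
h($1) = 0.16·0 + 0.21·h($1) + 0.17·h($2) + 0.27·h($3) + 0.19·1
h($2) = 0.23·0 + 0.16·h($1) + 0.15·h($2) + 0.24·h($3) + 0.22·1
h($3) = 0.16·0 + 0.25·h($1) + 0.18·h($2) + 0.16·h($3) + 0.25·1
Solving: h($1) = 0.5493, h($2) = 0.5241, h($3) = 0.5734.
Starting from $1, the probability is 0.5493.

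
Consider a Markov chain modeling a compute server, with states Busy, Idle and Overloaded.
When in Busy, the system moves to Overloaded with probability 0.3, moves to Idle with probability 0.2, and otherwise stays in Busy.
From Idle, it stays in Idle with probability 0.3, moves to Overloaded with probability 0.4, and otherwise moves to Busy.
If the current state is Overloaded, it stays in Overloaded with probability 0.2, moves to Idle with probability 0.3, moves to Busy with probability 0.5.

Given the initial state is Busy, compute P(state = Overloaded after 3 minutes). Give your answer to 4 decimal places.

0.2960

Propagate the distribution vector 3 minutes from Busy.
After 0 minutes: (1.0000, 0.0000, 0.0000)
After 1 minute: (0.5000, 0.2000, 0.3000)
After 2 minutes: (0.4600, 0.2500, 0.2900)
After 3 minutes: (0.4500, 0.2540, 0.2960)
P(in Overloaded after 3 minutes) = 0.2960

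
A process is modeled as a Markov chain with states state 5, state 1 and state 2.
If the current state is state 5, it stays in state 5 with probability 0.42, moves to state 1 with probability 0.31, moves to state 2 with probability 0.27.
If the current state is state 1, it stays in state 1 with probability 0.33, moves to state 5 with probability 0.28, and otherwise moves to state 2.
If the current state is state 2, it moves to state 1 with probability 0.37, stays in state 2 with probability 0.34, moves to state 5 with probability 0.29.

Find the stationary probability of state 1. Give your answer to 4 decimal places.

Let the stationary distribution be π with π = πP and π_1 + π_2 + π_3 = 1.
π_1 = 0.42·π_1 + 0.28·π_2 + 0.29·π_3
π_2 = 0.31·π_1 + 0.33·π_2 + 0.37·π_3
Solving with the normalization constraint gives π = (0.3295, 0.3368, 0.3338).
So the stationary probability of state 1 is 0.3368.

0.3368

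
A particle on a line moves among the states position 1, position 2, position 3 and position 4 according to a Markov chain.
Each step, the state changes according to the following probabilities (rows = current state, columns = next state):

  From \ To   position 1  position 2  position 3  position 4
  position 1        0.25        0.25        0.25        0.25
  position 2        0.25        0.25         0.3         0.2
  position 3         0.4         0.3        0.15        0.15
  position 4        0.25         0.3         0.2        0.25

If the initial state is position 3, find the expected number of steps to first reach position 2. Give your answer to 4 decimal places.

Let t(s) be the expected number of steps to first reach position 2 from state s, with t(position 2) = 0. Conditioning on the first step:
t(position 1) = 1 + 0.25·t(position 1) + 0.25·t(position 3) + 0.25·t(position 4)
t(position 3) = 1 + 0.4·t(position 1) + 0.15·t(position 3) + 0.15·t(position 4)
t(position 4) = 1 + 0.25·t(position 1) + 0.2·t(position 3) + 0.25·t(position 4)
Solving: t(position 1) = 3.6730, t(position 3) = 3.5220, t(position 4) = 3.4969.
Expected steps from position 3 to position 2: 3.5220.

3.5220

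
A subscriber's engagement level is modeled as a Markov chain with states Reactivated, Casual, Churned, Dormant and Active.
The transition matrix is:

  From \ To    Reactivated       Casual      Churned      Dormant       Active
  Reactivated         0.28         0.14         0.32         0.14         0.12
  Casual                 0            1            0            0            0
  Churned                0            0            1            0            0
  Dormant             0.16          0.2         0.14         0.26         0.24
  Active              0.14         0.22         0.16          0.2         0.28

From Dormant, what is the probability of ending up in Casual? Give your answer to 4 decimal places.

0.5238

Let h(s) be the probability of absorption at Casual starting from transient state s. Then h(Casual) = 1 and h(Churned) = 0. By first-step analysis:
h(Reactivated) = 0.28·h(Reactivated) + 0.14·1 + 0.32·0 + 0.14·h(Dormant) + 0.12·h(Active)
h(Dormant) = 0.16·h(Reactivated) + 0.2·1 + 0.14·0 + 0.26·h(Dormant) + 0.24·h(Active)
h(Active) = 0.14·h(Reactivated) + 0.22·1 + 0.16·0 + 0.2·h(Dormant) + 0.28·h(Active)
Solving: h(Reactivated) = 0.3839, h(Dormant) = 0.5238, h(Active) = 0.5257.
Starting from Dormant, the probability is 0.5238.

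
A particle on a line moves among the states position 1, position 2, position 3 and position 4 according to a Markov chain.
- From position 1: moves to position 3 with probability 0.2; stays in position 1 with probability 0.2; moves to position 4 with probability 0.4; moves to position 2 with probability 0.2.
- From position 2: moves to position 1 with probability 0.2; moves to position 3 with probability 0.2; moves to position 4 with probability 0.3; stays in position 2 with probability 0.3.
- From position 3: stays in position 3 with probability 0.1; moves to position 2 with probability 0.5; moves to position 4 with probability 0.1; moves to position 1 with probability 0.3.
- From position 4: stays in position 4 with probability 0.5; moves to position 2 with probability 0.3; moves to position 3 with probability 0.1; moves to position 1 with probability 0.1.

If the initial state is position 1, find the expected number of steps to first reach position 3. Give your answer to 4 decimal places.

Let t(s) be the expected number of steps to first reach position 3 from state s, with t(position 3) = 0. Conditioning on the first step:
t(position 1) = 1 + 0.2·t(position 1) + 0.2·t(position 2) + 0.4·t(position 4)
t(position 2) = 1 + 0.2·t(position 1) + 0.3·t(position 2) + 0.3·t(position 4)
t(position 4) = 1 + 0.1·t(position 1) + 0.3·t(position 2) + 0.5·t(position 4)
Solving: t(position 1) = 6.3077, t(position 2) = 6.2308, t(position 4) = 7.0000.
Expected steps from position 1 to position 3: 6.3077.

6.3077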